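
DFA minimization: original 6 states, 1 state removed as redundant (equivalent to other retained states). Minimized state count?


Original DFA: 6 states
Redundant states removed: 1
Minimized states = original - removed
= 6 - 1
= 5

5


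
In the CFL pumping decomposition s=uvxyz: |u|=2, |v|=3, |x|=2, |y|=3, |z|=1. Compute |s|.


|s| = |u| + |v| + |x| + |y| + |z|
= 2 + 3 + 2 + 3 + 1
= 5 + 2 + 4
= 7 + 4
= 11

11


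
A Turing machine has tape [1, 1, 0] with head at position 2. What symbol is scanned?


Tape: [1, 1, 0]
Positions: 0 1 2
Values:    1 1 0
Head at position 2
tape[2] = 0

0


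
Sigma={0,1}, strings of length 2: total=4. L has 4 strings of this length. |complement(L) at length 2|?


Alphabet: {0,1}
String length: 2
Total strings of length 2 = 2^2 = 4
Strings in L = 4
Complement = total - |L|
= 4 - 4
= 0

0


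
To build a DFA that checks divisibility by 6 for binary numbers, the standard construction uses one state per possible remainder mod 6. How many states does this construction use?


Divisibility by 6 is tracked via the remainder mod 6: 0, 1, ..., 5
The construction assigns one state to each remainder
Number of remainders = 6

6


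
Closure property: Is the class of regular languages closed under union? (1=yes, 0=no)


Regular languages are closed under all standard operations:
- Union: Yes (product construction)
- Intersection: Yes (product construction)
- Complement: Yes (swap accept/reject)
- Concatenation: Yes (NFA construction)
Operation: union -> Closed

1


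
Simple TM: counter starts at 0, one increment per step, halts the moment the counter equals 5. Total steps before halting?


Counter starts at 0. Counting sequence:
  Step 1: counter = 1
  Step 2: counter = 2
  Step 3: counter = 3
  Step 4: counter = 4
  Step 5: counter = 5
Counter reached 5 -> halt
Total steps = 5

5


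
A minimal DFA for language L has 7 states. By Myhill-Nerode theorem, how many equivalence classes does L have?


Myhill-Nerode theorem:
Number of equivalence classes = number of states in minimal DFA
Minimal DFA states = 7
Therefore equivalence classes = 7

7


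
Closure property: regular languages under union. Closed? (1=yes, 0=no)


Regular languages are closed under:
- Union (DFA product construction)
- Intersection (DFA product construction)
- Complement (swap accept/reject states)
- Concatenation (NFA construction)
- Kleene star (NFA construction)
union is in this list
Therefore: closed

1


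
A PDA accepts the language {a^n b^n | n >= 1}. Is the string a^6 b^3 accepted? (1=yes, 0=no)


Language requires equal numbers of a's and b's
PDA pushes for each 'a', pops for each 'b'
Number of a's = 6
Number of b's = 3
6 != 3 -> Reject

0


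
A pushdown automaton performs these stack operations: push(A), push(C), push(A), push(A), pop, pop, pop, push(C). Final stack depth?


Tracing stack operations:
  push(A) -> stack = [A], depth=1
  push(C) -> stack = [A,C], depth=2
  push(A) -> stack = [A,C,A], depth=3
  push(A) -> stack = [A,C,A,A], depth=4
  pop -> removed A, stack = [A,C,A], depth=3
  pop -> removed A, stack = [A,C], depth=2
  pop -> removed C, stack = [A], depth=1
  push(C) -> stack = [A,C], depth=2
Final depth = 2

2


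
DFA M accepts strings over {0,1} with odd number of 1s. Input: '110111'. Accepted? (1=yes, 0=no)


DFA has 2 states: q_even (start, accept=no) and q_odd
Processing string '110111' character by character:
  Position 0: read '1', 1-count=1 -> q_odd
  Position 1: read '1', 1-count=2 -> q_even
  Position 2: read '0', 1-count=2 -> q_even (no change)
  Position 3: read '1', 1-count=3 -> q_odd
  Position 4: read '1', 1-count=4 -> q_even
  Position 5: read '1', 1-count=5 -> q_odd
Final state: q_odd, total 1s = 5 (odd); the DFA requires an odd count -> accept

1


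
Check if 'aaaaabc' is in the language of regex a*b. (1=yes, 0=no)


Pattern: a*b
String: 'aaaaabc'
Pattern requires: zero or more 'a's followed by exactly one 'b'
Found 5 leading 'a's
Remaining: 'bc'
Remaining is not 'b' -> no match
Result: 0

0


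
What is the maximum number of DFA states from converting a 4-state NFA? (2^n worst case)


NFA has 4 states
Subset construction: each DFA state = subset of NFA states
Maximum subsets = 2^4
2^4 = 16

16


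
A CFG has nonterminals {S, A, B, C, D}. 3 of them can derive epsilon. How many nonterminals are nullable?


Nonterminals: {S, A, B, C, D}
A nonterminal is nullable if it can derive epsilon
Counting nullable nonterminals: 3
Total nullable = 3

3


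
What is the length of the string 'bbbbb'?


String: 'bbbbb'
Counting characters:
  'b' appears 5 time(s)
Total length = 0 + 5 = 5

5


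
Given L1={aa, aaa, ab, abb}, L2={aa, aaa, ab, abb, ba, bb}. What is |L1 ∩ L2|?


L1 = {aa, aaa, ab, abb}
L2 = {aa, aaa, ab, abb, ba, bb}
Checking each string in L1 against L2:
  'aa': in L2? Yes
  'aaa': in L2? Yes
  'ab': in L2? Yes
  'abb': in L2? Yes
Intersection = {aa, aaa, ab, abb}
|L1 ∩ L2| = 4

4


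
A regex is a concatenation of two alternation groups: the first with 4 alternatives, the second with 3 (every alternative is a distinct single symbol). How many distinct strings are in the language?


First group: 4 alternatives
Second group: 3 alternatives
Concatenation: each choice from group 1 pairs with each from group 2
Total = 4 x 3 = 12

12


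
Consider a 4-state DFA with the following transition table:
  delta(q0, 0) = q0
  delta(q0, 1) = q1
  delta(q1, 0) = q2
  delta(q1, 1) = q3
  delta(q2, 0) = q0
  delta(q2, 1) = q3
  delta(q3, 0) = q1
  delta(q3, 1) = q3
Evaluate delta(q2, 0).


Looking up transition function:
delta(q2, 0) in the table
Row: q2, Column: 0
Result: q0

q0


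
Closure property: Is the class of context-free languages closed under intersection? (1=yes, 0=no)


CFL closure properties:
  Closed under: union, concatenation, Kleene star
  NOT closed under: intersection, complement
Operation 'intersection' is in not-closed list -> No (not closed)

0


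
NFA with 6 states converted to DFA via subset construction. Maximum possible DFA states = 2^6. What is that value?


NFA has 6 states
Subset construction: each DFA state = subset of NFA states
Maximum subsets = 2^6
2^6 = 64

64


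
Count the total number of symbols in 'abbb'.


String: 'abbb'
Counting characters:
  'a' appears 1 time(s)
  'b' appears 3 time(s)
Total length = 1 + 3 = 4

4


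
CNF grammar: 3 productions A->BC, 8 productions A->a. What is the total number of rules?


CNF allows two rule forms:
  A -> BC (binary): 3 rules
  A -> a (terminal): 8 rules
Total = 3 + 8 = 11

11


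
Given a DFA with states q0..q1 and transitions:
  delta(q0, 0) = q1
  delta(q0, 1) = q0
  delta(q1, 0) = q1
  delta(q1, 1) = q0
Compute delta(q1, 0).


Looking up transition function:
delta(q1, 0) in the table
Row: q1, Column: 0
Result: q1

q1


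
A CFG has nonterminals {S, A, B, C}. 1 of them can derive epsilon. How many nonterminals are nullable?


Nonterminals: {S, A, B, C}
A nonterminal is nullable if it can derive epsilon
Counting nullable nonterminals: 1
Total nullable = 1

1


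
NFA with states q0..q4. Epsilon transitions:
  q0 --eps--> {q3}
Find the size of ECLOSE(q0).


Starting from q0
Initialize closure = {q0}
Follow epsilon from q0 -> add q3
Final closure: {q0, q3}
Size = 2

2


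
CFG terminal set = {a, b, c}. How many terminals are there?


Terminal symbols: a, b, c
Counting each: a (#1), b (#2), c (#3)
Total = 3

3


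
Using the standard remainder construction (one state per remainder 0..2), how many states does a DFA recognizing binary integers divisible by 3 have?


Divisibility by 3 is tracked via the remainder mod 3: 0, 1, ..., 2
The construction assigns one state to each remainder
Number of remainders = 3

3


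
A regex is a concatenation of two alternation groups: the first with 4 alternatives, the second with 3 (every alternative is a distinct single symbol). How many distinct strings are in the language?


First group: 4 alternatives
Second group: 3 alternatives
Concatenation: each choice from group 1 pairs with each from group 2
Total = 4 x 3 = 12

12


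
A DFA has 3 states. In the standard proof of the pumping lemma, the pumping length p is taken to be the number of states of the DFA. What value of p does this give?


Pumping lemma for regular languages (standard proof):
Take p = |Q|, the number of DFA states.
Any string of length >= |Q| passes through |Q|+1 states while reading its first |Q| symbols,
so by pigeonhole some state repeats, giving the loop that can be pumped.
Here |Q| = 3
Therefore the proof uses p = 3

3


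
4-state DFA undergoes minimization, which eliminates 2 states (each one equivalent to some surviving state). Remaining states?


Original DFA: 4 states
Redundant states removed: 2
Minimized states = original - removed
= 4 - 2
= 2

2


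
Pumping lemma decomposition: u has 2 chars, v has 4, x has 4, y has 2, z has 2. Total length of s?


|s| = |u| + |v| + |x| + |y| + |z|
= 2 + 4 + 4 + 2 + 2
= 6 + 4 + 4
= 10 + 4
= 14

14


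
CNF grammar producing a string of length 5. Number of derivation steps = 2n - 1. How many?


Chomsky Normal Form derivation:
String length n = 5
Each step either:
  - Splits a nonterminal into two (n-1 such steps)
  - Converts a nonterminal to terminal (n such steps)
Total = (n-1) + n = 2n - 1
= 2(5) - 1
= 10 - 1
= 9

9


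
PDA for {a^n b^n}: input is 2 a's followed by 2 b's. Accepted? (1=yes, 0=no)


Language requires equal numbers of a's and b's
PDA pushes for each 'a', pops for each 'b'
Number of a's = 2
Number of b's = 2
2 == 2 -> Accept

1


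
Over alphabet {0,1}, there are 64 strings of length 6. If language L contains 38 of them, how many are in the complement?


Alphabet: {0,1}
String length: 6
Total strings of length 6 = 2^6 = 64
Strings in L = 38
Complement = total - |L|
= 64 - 38
= 26

26


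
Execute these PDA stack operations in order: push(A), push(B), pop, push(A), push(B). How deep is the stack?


Tracing stack operations:
  push(A) -> stack = [A], depth=1
  push(B) -> stack = [A,B], depth=2
  pop -> removed B, stack = [A], depth=1
  push(A) -> stack = [A,A], depth=2
  push(B) -> stack = [A,A,B], depth=3
Final depth = 3

3


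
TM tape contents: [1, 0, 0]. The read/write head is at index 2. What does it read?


Tape: [1, 0, 0]
Positions: 0 1 2
Values:    1 0 0
Head at position 2
tape[2] = 0

0


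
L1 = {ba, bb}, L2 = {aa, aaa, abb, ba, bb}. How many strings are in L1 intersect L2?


L1 = {ba, bb}
L2 = {aa, aaa, abb, ba, bb}
Checking each string in L1 against L2:
  'ba': in L2? Yes
  'bb': in L2? Yes
Intersection = {ba, bb}
|L1 ∩ L2| = 2

2


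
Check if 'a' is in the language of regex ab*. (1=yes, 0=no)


Pattern: ab*
String: 'a'
Pattern requires: exactly one 'a' followed by zero or more 'b's
First char is 'a' -> OK
Rest '': all b's? Yes
Result: 1

1


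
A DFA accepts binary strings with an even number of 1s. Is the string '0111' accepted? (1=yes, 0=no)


DFA has 2 states: q_even (start, accept=yes) and q_odd
Processing string '0111' character by character:
  Position 0: read '0', 1-count=0 -> q_even (no change)
  Position 1: read '1', 1-count=1 -> q_odd
  Position 2: read '1', 1-count=2 -> q_even
  Position 3: read '1', 1-count=3 -> q_odd
Final state: q_odd, total 1s = 3 (odd); the DFA requires an even count -> reject

0


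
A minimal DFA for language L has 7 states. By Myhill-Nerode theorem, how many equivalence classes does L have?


Myhill-Nerode theorem:
Number of equivalence classes = number of states in minimal DFA
Minimal DFA states = 7
Therefore equivalence classes = 7

7


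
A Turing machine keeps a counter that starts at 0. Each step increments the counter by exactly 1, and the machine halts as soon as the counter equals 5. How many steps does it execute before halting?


Counter starts at 0. Counting sequence:
  Step 1: counter = 1
  Step 2: counter = 2
  Step 3: counter = 3
  Step 4: counter = 4
  Step 5: counter = 5
Counter reached 5 -> halt
Total steps = 5

5


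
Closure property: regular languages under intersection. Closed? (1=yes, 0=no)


Regular languages are closed under:
- Union (DFA product construction)
- Intersection (DFA product construction)
- Complement (swap accept/reject states)
- Concatenation (NFA construction)
- Kleene star (NFA construction)
intersection is in this list
Therefore: closed

1


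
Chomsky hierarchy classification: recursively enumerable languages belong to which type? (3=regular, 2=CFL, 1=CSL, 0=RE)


Chomsky hierarchy levels:
  Type 3: Regular (DFA/NFA/regex)
  Type 2: Context-free (PDA)
  Type 1: Context-sensitive
  Type 0: Recursively enumerable (TM)
'recursively enumerable' corresponds to Type 0

0


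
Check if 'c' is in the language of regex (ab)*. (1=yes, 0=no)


Pattern: (ab)*
String: 'c'
Pattern requires: zero or more repetitions of 'ab'
Length 1 is odd -> cannot be (ab)* -> no match
Result: 0

0


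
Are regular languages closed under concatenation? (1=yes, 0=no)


Regular languages are closed under:
- Union (DFA product construction)
- Intersection (DFA product construction)
- Complement (swap accept/reject states)
- Concatenation (NFA construction)
- Kleene star (NFA construction)
concatenation is in this list
Therefore: closed

1


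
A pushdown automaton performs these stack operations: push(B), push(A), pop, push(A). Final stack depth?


Tracing stack operations:
  push(B) -> stack = [B], depth=1
  push(A) -> stack = [B,A], depth=2
  pop -> removed A, stack = [B], depth=1
  push(A) -> stack = [B,A], depth=2
Final depth = 2

2


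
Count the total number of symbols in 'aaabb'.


String: 'aaabb'
Counting characters:
  'a' appears 3 time(s)
  'b' appears 2 time(s)
Total length = 3 + 2 = 5

5


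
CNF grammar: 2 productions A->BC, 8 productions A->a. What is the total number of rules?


CNF allows two rule forms:
  A -> BC (binary): 2 rules
  A -> a (terminal): 8 rules
Total = 2 + 8 = 10

10


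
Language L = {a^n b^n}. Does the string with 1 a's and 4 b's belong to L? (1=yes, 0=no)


Language requires equal numbers of a's and b's
PDA pushes for each 'a', pops for each 'b'
Number of a's = 1
Number of b's = 4
1 != 4 -> Reject

0


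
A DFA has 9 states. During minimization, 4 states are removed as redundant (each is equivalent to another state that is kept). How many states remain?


Original DFA: 9 states
Redundant states removed: 4
Minimized states = original - removed
= 9 - 4
= 5

5


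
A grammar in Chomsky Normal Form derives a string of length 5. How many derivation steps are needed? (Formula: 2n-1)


Chomsky Normal Form derivation:
String length n = 5
Each step either:
  - Splits a nonterminal into two (n-1 such steps)
  - Converts a nonterminal to terminal (n such steps)
Total = (n-1) + n = 2n - 1
= 2(5) - 1
= 10 - 1
= 9

9


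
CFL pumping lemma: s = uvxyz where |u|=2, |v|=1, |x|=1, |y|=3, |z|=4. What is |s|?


|s| = |u| + |v| + |x| + |y| + |z|
= 2 + 1 + 1 + 3 + 4
= 3 + 1 + 7
= 4 + 7
= 11

11


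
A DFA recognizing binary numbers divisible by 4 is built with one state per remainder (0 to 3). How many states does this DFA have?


Divisibility by 4 is tracked via the remainder mod 4: 0, 1, ..., 3
The construction assigns one state to each remainder
Number of remainders = 4

4


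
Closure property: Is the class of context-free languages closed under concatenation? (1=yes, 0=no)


CFL closure properties:
  Closed under: union, concatenation, Kleene star
  NOT closed under: intersection, complement
Operation 'concatenation' is in closed list -> Yes (closed)

1


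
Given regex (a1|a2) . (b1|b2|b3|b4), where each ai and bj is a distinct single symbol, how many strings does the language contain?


First group: 2 alternatives
Second group: 4 alternatives
Concatenation: each choice from group 1 pairs with each from group 2
Total = 2 x 4 = 8

8


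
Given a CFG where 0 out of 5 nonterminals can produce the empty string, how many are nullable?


Nonterminals: {S, A, B, C, D}
A nonterminal is nullable if it can derive epsilon
Counting nullable nonterminals: 0
Total nullable = 0

0


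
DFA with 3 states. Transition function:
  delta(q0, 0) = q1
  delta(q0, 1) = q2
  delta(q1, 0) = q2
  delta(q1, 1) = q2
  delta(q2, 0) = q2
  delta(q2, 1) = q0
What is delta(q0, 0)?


Looking up transition function:
delta(q0, 0) in the table
Row: q0, Column: 0
Result: q1

q1


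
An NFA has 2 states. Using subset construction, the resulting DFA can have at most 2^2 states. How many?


NFA has 2 states
Subset construction: each DFA state = subset of NFA states
Maximum subsets = 2^2
2^2 = 4

4


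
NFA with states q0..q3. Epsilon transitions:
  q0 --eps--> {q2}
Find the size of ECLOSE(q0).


Starting from q0
Initialize closure = {q0}
Follow epsilon from q0 -> add q2
Final closure: {q0, q2}
Size = 2

2


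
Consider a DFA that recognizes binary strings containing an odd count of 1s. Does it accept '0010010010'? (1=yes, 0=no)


DFA has 2 states: q_even (start, accept=no) and q_odd
Processing string '0010010010' character by character:
  Position 0: read '0', 1-count=0 -> q_even (no change)
  Position 1: read '0', 1-count=0 -> q_even (no change)
  Position 2: read '1', 1-count=1 -> q_odd
  Position 3: read '0', 1-count=1 -> q_odd (no change)
  Position 4: read '0', 1-count=1 -> q_odd (no change)
  Position 5: read '1', 1-count=2 -> q_even
  Position 6: read '0', 1-count=2 -> q_even (no change)
  Position 7: read '0', 1-count=2 -> q_even (no change)
  Position 8: read '1', 1-count=3 -> q_odd
  Position 9: read '0', 1-count=3 -> q_odd (no change)
Final state: q_odd, total 1s = 3 (odd); the DFA requires an odd count -> accept

1


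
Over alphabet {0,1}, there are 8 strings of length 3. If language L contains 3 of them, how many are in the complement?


Alphabet: {0,1}
String length: 3
Total strings of length 3 = 2^3 = 8
Strings in L = 3
Complement = total - |L|
= 8 - 3
= 5

5


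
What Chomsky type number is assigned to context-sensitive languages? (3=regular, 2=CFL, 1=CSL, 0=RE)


Chomsky hierarchy levels:
  Type 3: Regular (DFA/NFA/regex)
  Type 2: Context-free (PDA)
  Type 1: Context-sensitive
  Type 0: Recursively enumerable (TM)
'context-sensitive' corresponds to Type 1

1


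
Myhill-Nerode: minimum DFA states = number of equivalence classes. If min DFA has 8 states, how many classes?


Myhill-Nerode theorem:
Number of equivalence classes = number of states in minimal DFA
Minimal DFA states = 8
Therefore equivalence classes = 8

8


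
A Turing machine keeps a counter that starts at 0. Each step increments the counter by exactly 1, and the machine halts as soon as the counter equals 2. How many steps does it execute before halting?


Counter starts at 0. Counting sequence:
  Step 1: counter = 1
  Step 2: counter = 2
Counter reached 2 -> halt
Total steps = 2

2


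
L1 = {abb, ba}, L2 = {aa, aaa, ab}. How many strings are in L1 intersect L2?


L1 = {abb, ba}
L2 = {aa, aaa, ab}
Checking each string in L1 against L2:
  'abb': in L2? No
  'ba': in L2? No
Intersection = {}
|L1 ∩ L2| = 0

0


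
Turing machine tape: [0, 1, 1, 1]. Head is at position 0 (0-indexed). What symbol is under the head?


Tape: [0, 1, 1, 1]
Positions: 0 1 2 3
Values:    0 1 1 1
Head at position 0
tape[0] = 0

0


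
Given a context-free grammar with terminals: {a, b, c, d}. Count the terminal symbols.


Terminal symbols: a, b, c, d
Counting each: a (#1), b (#2), c (#3), d (#4)
Total = 4

4


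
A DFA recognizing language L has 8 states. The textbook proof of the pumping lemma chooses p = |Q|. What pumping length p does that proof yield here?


Pumping lemma for regular languages (standard proof):
Take p = |Q|, the number of DFA states.
Any string of length >= |Q| passes through |Q|+1 states while reading its first |Q| symbols,
so by pigeonhole some state repeats, giving the loop that can be pumped.
Here |Q| = 8
Therefore the proof uses p = 8

8


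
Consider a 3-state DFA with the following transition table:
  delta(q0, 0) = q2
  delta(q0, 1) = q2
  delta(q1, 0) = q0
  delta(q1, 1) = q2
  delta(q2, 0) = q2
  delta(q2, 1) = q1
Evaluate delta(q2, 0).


Looking up transition function:
delta(q2, 0) in the table
Row: q2, Column: 0
Result: q2

q2


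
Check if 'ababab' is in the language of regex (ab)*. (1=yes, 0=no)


Pattern: (ab)*
String: 'ababab'
Pattern requires: zero or more repetitions of 'ab'
Pairs: ['ab', 'ab', 'ab']
All pairs are 'ab'? Yes
Result: 1

1


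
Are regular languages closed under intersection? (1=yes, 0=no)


Regular languages are closed under:
- Union (DFA product construction)
- Intersection (DFA product construction)
- Complement (swap accept/reject states)
- Concatenation (NFA construction)
- Kleene star (NFA construction)
intersection is in this list
Therefore: closed

1


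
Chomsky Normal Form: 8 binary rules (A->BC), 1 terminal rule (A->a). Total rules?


CNF allows two rule forms:
  A -> BC (binary): 8 rules
  A -> a (terminal): 1 rule
Total = 8 + 1 = 9

9


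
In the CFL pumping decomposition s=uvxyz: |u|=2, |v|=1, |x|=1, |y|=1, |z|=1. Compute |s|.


|s| = |u| + |v| + |x| + |y| + |z|
= 2 + 1 + 1 + 1 + 1
= 3 + 1 + 2
= 4 + 2
= 6

6


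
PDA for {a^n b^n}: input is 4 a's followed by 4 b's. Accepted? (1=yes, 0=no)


Language requires equal numbers of a's and b's
PDA pushes for each 'a', pops for each 'b'
Number of a's = 4
Number of b's = 4
4 == 4 -> Accept

1


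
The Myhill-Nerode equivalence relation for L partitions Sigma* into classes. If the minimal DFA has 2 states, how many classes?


Myhill-Nerode theorem:
Number of equivalence classes = number of states in minimal DFA
Minimal DFA states = 2
Therefore equivalence classes = 2

2


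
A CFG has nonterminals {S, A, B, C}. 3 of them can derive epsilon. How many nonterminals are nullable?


Nonterminals: {S, A, B, C}
A nonterminal is nullable if it can derive epsilon
Counting nullable nonterminals: 3
Total nullable = 3

3


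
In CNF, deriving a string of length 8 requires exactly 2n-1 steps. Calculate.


Chomsky Normal Form derivation:
String length n = 8
Each step either:
  - Splits a nonterminal into two (n-1 such steps)
  - Converts a nonterminal to terminal (n such steps)
Total = (n-1) + n = 2n - 1
= 2(8) - 1
= 16 - 1
= 15

15


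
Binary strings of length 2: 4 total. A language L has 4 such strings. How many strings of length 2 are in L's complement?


Alphabet: {0,1}
String length: 2
Total strings of length 2 = 2^2 = 4
Strings in L = 4
Complement = total - |L|
= 4 - 4
= 0

0


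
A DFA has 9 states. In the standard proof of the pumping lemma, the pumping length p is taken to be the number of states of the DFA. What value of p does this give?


Pumping lemma for regular languages (standard proof):
Take p = |Q|, the number of DFA states.
Any string of length >= |Q| passes through |Q|+1 states while reading its first |Q| symbols,
so by pigeonhole some state repeats, giving the loop that can be pumped.
Here |Q| = 9
Therefore the proof uses p = 9

9


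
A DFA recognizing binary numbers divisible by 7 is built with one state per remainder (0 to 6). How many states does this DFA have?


Divisibility by 7 is tracked via the remainder mod 7: 0, 1, ..., 6
The construction assigns one state to each remainder
Number of remainders = 7

7


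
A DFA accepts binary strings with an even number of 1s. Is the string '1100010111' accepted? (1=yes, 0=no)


DFA has 2 states: q_even (start, accept=yes) and q_odd
Processing string '1100010111' character by character:
  Position 0: read '1', 1-count=1 -> q_odd
  Position 1: read '1', 1-count=2 -> q_even
  Position 2: read '0', 1-count=2 -> q_even (no change)
  Position 3: read '0', 1-count=2 -> q_even (no change)
  Position 4: read '0', 1-count=2 -> q_even (no change)
  Position 5: read '1', 1-count=3 -> q_odd
  Position 6: read '0', 1-count=3 -> q_odd (no change)
  Position 7: read '1', 1-count=4 -> q_even
  Position 8: read '1', 1-count=5 -> q_odd
  Position 9: read '1', 1-count=6 -> q_even
Final state: q_even, total 1s = 6 (even); the DFA requires an even count -> accept

1


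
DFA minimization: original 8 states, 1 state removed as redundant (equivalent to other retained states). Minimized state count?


Original DFA: 8 states
Redundant states removed: 1
Minimized states = original - removed
= 8 - 1
= 7

7


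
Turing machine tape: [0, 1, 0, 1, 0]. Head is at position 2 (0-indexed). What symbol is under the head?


Tape: [0, 1, 0, 1, 0]
Positions: 0 1 2 3 4
Values:    0 1 0 1 0
Head at position 2
tape[2] = 0

0


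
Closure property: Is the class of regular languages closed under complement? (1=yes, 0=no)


Regular languages are closed under all standard operations:
- Union: Yes (product construction)
- Intersection: Yes (product construction)
- Complement: Yes (swap accept/reject)
- Concatenation: Yes (NFA construction)
Operation: complement -> Closed

1


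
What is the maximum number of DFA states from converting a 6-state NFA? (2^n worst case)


NFA has 6 states
Subset construction: each DFA state = subset of NFA states
Maximum subsets = 2^6
2^6 = 64

64


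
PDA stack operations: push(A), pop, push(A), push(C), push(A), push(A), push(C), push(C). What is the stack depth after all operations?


Tracing stack operations:
  push(A) -> stack = [A], depth=1
  pop -> removed A, stack = [], depth=0
  push(A) -> stack = [A], depth=1
  push(C) -> stack = [A,C], depth=2
  push(A) -> stack = [A,C,A], depth=3
  push(A) -> stack = [A,C,A,A], depth=4
  push(C) -> stack = [A,C,A,A,C], depth=5
  push(C) -> stack = [A,C,A,A,C,C], depth=6
Final depth = 6

6


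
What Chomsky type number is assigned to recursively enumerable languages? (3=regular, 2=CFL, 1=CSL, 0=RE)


Chomsky hierarchy levels:
  Type 3: Regular (DFA/NFA/regex)
  Type 2: Context-free (PDA)
  Type 1: Context-sensitive
  Type 0: Recursively enumerable (TM)
'recursively enumerable' corresponds to Type 0

0


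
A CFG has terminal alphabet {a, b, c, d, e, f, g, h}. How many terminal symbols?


Terminal symbols: a, b, c, d, e, f, g, h
Counting each: a (#1), b (#2), c (#3), d (#4), e (#5), f (#6), g (#7), h (#8)
Total = 8

8


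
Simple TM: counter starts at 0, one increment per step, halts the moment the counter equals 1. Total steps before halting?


Counter starts at 0. Counting sequence:
  Step 1: counter = 1
Counter reached 1 -> halt
Total steps = 1

1


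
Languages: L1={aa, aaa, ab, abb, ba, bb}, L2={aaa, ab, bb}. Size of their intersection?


L1 = {aa, aaa, ab, abb, ba, bb}
L2 = {aaa, ab, bb}
Checking each string in L1 against L2:
  'aa': in L2? No
  'aaa': in L2? Yes
  'ab': in L2? Yes
  'abb': in L2? No
  'ba': in L2? No
  'bb': in L2? Yes
Intersection = {aaa, ab, bb}
|L1 ∩ L2| = 3

3


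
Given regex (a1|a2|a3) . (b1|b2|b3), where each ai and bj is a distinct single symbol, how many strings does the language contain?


First group: 3 alternatives
Second group: 3 alternatives
Concatenation: each choice from group 1 pairs with each from group 2
Total = 3 x 3 = 9

9


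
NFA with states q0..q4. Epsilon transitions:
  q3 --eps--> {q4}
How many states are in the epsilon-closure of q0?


Starting from q0
Initialize closure = {q0}
q0 has no outgoing epsilon transitions -> nothing to add
Final closure: {q0}
Size = 1

1


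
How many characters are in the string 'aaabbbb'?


String: 'aaabbbb'
Counting characters:
  'a' appears 3 time(s)
  'b' appears 4 time(s)
Total length = 3 + 4 = 7

7


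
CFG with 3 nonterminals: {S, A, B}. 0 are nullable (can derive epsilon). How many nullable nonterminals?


Nonterminals: {S, A, B}
A nonterminal is nullable if it can derive epsilon
Counting nullable nonterminals: 0
Total nullable = 0

0


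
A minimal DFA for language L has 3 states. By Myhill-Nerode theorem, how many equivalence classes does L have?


Myhill-Nerode theorem:
Number of equivalence classes = number of states in minimal DFA
Minimal DFA states = 3
Therefore equivalence classes = 3

3


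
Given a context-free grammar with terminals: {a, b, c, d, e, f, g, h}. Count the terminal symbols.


Terminal symbols: a, b, c, d, e, f, g, h
Counting each: a (#1), b (#2), c (#3), d (#4), e (#5), f (#6), g (#7), h (#8)
Total = 8

8


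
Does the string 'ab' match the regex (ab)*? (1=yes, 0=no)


Pattern: (ab)*
String: 'ab'
Pattern requires: zero or more repetitions of 'ab'
Pairs: ['ab']
All pairs are 'ab'? Yes
Result: 1

1


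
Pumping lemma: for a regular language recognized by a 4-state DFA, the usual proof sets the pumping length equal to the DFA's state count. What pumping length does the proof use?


Pumping lemma for regular languages (standard proof):
Take p = |Q|, the number of DFA states.
Any string of length >= |Q| passes through |Q|+1 states while reading its first |Q| symbols,
so by pigeonhole some state repeats, giving the loop that can be pumped.
Here |Q| = 4
Therefore the proof uses p = 4

4


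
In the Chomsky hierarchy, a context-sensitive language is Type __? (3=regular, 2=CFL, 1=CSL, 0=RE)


Chomsky hierarchy levels:
  Type 3: Regular (DFA/NFA/regex)
  Type 2: Context-free (PDA)
  Type 1: Context-sensitive
  Type 0: Recursively enumerable (TM)
'context-sensitive' corresponds to Type 1

1


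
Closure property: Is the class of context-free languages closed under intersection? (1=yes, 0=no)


CFL closure properties:
  Closed under: union, concatenation, Kleene star
  NOT closed under: intersection, complement
Operation 'intersection' is in not-closed list -> No (not closed)

0


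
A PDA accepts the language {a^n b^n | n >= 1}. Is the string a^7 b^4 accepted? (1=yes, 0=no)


Language requires equal numbers of a's and b's
PDA pushes for each 'a', pops for each 'b'
Number of a's = 7
Number of b's = 4
7 != 4 -> Reject

0


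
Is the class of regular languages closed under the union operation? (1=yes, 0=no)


Regular languages are closed under:
- Union (DFA product construction)
- Intersection (DFA product construction)
- Complement (swap accept/reject states)
- Concatenation (NFA construction)
- Kleene star (NFA construction)
union is in this list
Therefore: closed

1


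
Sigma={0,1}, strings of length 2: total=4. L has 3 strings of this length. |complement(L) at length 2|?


Alphabet: {0,1}
String length: 2
Total strings of length 2 = 2^2 = 4
Strings in L = 3
Complement = total - |L|
= 4 - 3
= 1

1


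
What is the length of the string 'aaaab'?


String: 'aaaab'
Counting characters:
  'a' appears 4 time(s)
  'b' appears 1 time(s)
Total length = 4 + 1 = 5

5


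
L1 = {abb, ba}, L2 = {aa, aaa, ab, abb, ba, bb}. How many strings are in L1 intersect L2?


L1 = {abb, ba}
L2 = {aa, aaa, ab, abb, ba, bb}
Checking each string in L1 against L2:
  'abb': in L2? Yes
  'ba': in L2? Yes
Intersection = {abb, ba}
|L1 ∩ L2| = 2

2


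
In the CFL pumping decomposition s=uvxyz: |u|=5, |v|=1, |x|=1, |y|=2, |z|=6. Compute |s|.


|s| = |u| + |v| + |x| + |y| + |z|
= 5 + 1 + 1 + 2 + 6
= 6 + 1 + 8
= 7 + 8
= 15

15


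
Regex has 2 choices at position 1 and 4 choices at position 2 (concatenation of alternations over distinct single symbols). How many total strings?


First group: 2 alternatives
Second group: 4 alternatives
Concatenation: each choice from group 1 pairs with each from group 2
Total = 2 x 4 = 8

8


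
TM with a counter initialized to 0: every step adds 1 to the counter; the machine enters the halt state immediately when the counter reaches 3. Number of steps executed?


Counter starts at 0. Counting sequence:
  Step 1: counter = 1
  Step 2: counter = 2
  Step 3: counter = 3
Counter reached 3 -> halt
Total steps = 3

3


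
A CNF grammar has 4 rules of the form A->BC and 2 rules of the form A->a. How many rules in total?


CNF allows two rule forms:
  A -> BC (binary): 4 rules
  A -> a (terminal): 2 rules
Total = 4 + 2 = 6

6


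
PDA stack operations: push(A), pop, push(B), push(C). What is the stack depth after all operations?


Tracing stack operations:
  push(A) -> stack = [A], depth=1
  pop -> removed A, stack = [], depth=0
  push(B) -> stack = [B], depth=1
  push(C) -> stack = [B,C], depth=2
Final depth = 2

2


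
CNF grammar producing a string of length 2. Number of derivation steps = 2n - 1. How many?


Chomsky Normal Form derivation:
String length n = 2
Each step either:
  - Splits a nonterminal into two (n-1 such steps)
  - Converts a nonterminal to terminal (n such steps)
Total = (n-1) + n = 2n - 1
= 2(2) - 1
= 4 - 1
= 3

3


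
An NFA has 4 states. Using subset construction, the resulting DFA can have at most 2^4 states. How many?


NFA has 4 states
Subset construction: each DFA state = subset of NFA states
Maximum subsets = 2^4
2^4 = 16

16


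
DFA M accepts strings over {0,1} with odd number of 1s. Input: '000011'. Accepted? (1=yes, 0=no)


DFA has 2 states: q_even (start, accept=no) and q_odd
Processing string '000011' character by character:
  Position 0: read '0', 1-count=0 -> q_even (no change)
  Position 1: read '0', 1-count=0 -> q_even (no change)
  Position 2: read '0', 1-count=0 -> q_even (no change)
  Position 3: read '0', 1-count=0 -> q_even (no change)
  Position 4: read '1', 1-count=1 -> q_odd
  Position 5: read '1', 1-count=2 -> q_even
Final state: q_even, total 1s = 2 (even); the DFA requires an odd count -> reject

0


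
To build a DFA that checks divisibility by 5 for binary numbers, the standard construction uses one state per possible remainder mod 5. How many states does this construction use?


Divisibility by 5 is tracked via the remainder mod 5: 0, 1, ..., 4
The construction assigns one state to each remainder
Number of remainders = 5

5


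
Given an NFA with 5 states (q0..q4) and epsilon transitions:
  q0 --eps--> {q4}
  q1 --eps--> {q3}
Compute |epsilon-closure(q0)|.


Starting from q0
Initialize closure = {q0}
Follow epsilon from q0 -> add q4
Final closure: {q0, q4}
Size = 2

2


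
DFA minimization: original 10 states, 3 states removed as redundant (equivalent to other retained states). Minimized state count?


Original DFA: 10 states
Redundant states removed: 3
Minimized states = original - removed
= 10 - 3
= 7

7


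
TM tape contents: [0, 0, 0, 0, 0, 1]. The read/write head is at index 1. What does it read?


Tape: [0, 0, 0, 0, 0, 1]
Positions: 0 1 2 3 4 5
Values:    0 0 0 0 0 1
Head at position 1
tape[1] = 0

0


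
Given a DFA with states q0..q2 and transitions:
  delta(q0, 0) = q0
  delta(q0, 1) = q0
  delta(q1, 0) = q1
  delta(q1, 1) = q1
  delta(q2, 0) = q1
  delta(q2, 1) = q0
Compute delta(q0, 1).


Looking up transition function:
delta(q0, 1) in the table
Row: q0, Column: 1
Result: q0

q0


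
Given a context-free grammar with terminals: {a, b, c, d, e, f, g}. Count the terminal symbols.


Terminal symbols: a, b, c, d, e, f, g
Counting each: a (#1), b (#2), c (#3), d (#4), e (#5), f (#6), g (#7)
Total = 7

7


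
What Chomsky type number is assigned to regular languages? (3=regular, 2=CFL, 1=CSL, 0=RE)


Chomsky hierarchy levels:
  Type 3: Regular (DFA/NFA/regex)
  Type 2: Context-free (PDA)
  Type 1: Context-sensitive
  Type 0: Recursively enumerable (TM)
'regular' corresponds to Type 3

3


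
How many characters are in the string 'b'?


String: 'b'
Counting characters:
  'b' appears 1 time(s)
Total length = 0 + 1 = 1

1


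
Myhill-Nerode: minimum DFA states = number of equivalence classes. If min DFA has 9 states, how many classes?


Myhill-Nerode theorem:
Number of equivalence classes = number of states in minimal DFA
Minimal DFA states = 9
Therefore equivalence classes = 9

9


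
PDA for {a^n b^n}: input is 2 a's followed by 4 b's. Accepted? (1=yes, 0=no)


Language requires equal numbers of a's and b's
PDA pushes for each 'a', pops for each 'b'
Number of a's = 2
Number of b's = 4
2 != 4 -> Reject

0


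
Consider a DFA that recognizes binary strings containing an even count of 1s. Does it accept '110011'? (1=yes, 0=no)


DFA has 2 states: q_even (start, accept=yes) and q_odd
Processing string '110011' character by character:
  Position 0: read '1', 1-count=1 -> q_odd
  Position 1: read '1', 1-count=2 -> q_even
  Position 2: read '0', 1-count=2 -> q_even (no change)
  Position 3: read '0', 1-count=2 -> q_even (no change)
  Position 4: read '1', 1-count=3 -> q_odd
  Position 5: read '1', 1-count=4 -> q_even
Final state: q_even, total 1s = 4 (even); the DFA requires an even count -> accept

1


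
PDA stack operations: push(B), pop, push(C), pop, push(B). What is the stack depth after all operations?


Tracing stack operations:
  push(B) -> stack = [B], depth=1
  pop -> removed B, stack = [], depth=0
  push(C) -> stack = [C], depth=1
  pop -> removed C, stack = [], depth=0
  push(B) -> stack = [B], depth=1
Final depth = 1

1


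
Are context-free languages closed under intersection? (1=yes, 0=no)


CFL closure properties:
  Closed under: union, concatenation, Kleene star
  NOT closed under: intersection, complement
Operation 'intersection' is in not-closed list -> No (not closed)

0


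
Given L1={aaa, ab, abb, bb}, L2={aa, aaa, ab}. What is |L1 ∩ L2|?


L1 = {aaa, ab, abb, bb}
L2 = {aa, aaa, ab}
Checking each string in L1 against L2:
  'aaa': in L2? Yes
  'ab': in L2? Yes
  'abb': in L2? No
  'bb': in L2? No
Intersection = {aaa, ab}
|L1 ∩ L2| = 2

2


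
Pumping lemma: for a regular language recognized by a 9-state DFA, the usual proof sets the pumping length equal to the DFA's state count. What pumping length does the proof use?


Pumping lemma for regular languages (standard proof):
Take p = |Q|, the number of DFA states.
Any string of length >= |Q| passes through |Q|+1 states while reading its first |Q| symbols,
so by pigeonhole some state repeats, giving the loop that can be pumped.
Here |Q| = 9
Therefore the proof uses p = 9

9


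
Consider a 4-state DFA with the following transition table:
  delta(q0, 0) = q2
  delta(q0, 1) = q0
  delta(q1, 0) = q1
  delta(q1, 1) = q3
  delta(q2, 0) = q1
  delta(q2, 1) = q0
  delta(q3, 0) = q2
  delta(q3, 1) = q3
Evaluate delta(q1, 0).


Looking up transition function:
delta(q1, 0) in the table
Row: q1, Column: 0
Result: q1

q1


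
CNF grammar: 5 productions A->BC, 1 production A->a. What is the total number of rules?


CNF allows two rule forms:
  A -> BC (binary): 5 rules
  A -> a (terminal): 1 rule
Total = 5 + 1 = 6

6


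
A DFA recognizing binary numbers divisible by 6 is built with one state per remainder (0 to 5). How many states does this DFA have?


Divisibility by 6 is tracked via the remainder mod 6: 0, 1, ..., 5
The construction assigns one state to each remainder
Number of remainders = 6

6


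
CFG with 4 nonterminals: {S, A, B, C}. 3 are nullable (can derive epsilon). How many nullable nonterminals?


Nonterminals: {S, A, B, C}
A nonterminal is nullable if it can derive epsilon
Counting nullable nonterminals: 3
Total nullable = 3

3


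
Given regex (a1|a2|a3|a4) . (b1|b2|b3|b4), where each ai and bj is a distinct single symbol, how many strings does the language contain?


First group: 4 alternatives
Second group: 4 alternatives
Concatenation: each choice from group 1 pairs with each from group 2
Total = 4 x 4 = 16

16


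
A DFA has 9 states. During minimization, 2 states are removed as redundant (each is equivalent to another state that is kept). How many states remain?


Original DFA: 9 states
Redundant states removed: 2
Minimized states = original - removed
= 9 - 2
= 7

7


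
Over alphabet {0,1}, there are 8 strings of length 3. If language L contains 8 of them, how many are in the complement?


Alphabet: {0,1}
String length: 3
Total strings of length 3 = 2^3 = 8
Strings in L = 8
Complement = total - |L|
= 8 - 8
= 0

0
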